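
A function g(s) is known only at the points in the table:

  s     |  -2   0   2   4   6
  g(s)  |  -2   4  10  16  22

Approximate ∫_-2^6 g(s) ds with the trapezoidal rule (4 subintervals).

80

Δs = 2.
T_4 = (2/2)·[(-2) + 2·4 + 2·10 + 2·16 + 22] = 80.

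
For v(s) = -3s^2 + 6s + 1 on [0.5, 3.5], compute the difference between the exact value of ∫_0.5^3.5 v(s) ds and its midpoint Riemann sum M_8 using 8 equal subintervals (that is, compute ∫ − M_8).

Exact integral: ∫_0.5^3.5 v(s) ds = -3.75.
M_8 = -3.64453125.
Error = -3.75 − (-3.64453125) = -0.10546875.

-0.10546875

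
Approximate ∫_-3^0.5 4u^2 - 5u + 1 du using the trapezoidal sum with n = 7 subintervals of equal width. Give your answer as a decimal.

62.125

Δu = (0.5 − (-3))/7 = 0.5.
f(-3) = 52, f(-2.5) = 38.5, f(-2) = 27, f(-1.5) = 17.5, f(-1) = 10, f(-0.5) = 4.5, f(0) = 1, f(0.5) = -0.5.
T_7 = (Δu/2)·[f(u_0) + 2f(u_1) + ... + 2f(u_{6}) + f(u_7)].
Sum = 62.125.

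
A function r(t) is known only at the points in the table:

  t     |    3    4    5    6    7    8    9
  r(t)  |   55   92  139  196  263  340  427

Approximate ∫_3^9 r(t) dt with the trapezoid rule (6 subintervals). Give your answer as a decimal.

Δt = 1.
T_6 = (1/2)·[55 + 2·92 + 2·139 + 2·196 + 2·263 + 2·340 + 427] = 1271.

1271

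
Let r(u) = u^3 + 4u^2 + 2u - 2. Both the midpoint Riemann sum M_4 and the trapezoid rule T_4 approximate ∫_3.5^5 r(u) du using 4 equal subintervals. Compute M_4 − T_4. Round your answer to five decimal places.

-0.88330

M_4 ≈ 237.6899414.
T_4 ≈ 238.5732422.
M_4 − T_4 ≈ -0.88330.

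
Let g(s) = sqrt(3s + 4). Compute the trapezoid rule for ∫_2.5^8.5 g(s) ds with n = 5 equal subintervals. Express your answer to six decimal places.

26.919589

Δs = (8.5 − 2.5)/5 = 1.2.
g(2.5) ≈ 3.391165, g(3.7) ≈ 3.885872, g(4.9) ≈ 4.324350, g(6.1) ≈ 4.722288, g(7.3) ≈ 5.089204, g(8.5) ≈ 5.431390.
T_5 = (Δs/2)·[g(s_0) + 2g(s_1) + ... + 2g(s_{4}) + g(s_5)].
Sum ≈ 26.919589.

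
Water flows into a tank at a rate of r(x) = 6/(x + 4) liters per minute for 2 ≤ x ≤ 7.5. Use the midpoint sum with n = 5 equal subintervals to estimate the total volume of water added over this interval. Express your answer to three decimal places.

Δx = (7.5 − 2)/5 = 1.1.
Midpoints: 2.55, 3.65, 4.75, 5.85, 6.95.
r(2.55) = 120/131, r(3.65) = 40/51, r(4.75) = 24/35, r(5.85) = 120/197, r(6.95) = 40/73.
Sum = Δx · [r(2.55) + r(3.65) + r(4.75) + r(5.85) + r(6.95)].
Sum ≈ 3.897.

3.897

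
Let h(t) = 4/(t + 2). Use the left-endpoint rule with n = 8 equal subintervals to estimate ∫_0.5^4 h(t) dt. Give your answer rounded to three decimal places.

3.714

Δt = (4 − 0.5)/8 = 0.4375.
Left endpoints: 0.5, 0.9375, 1.375, 1.8125, 2.25, 2.6875, 3.125, 3.5625.
h(0.5) = 1.6, h(0.9375) = 64/47, h(1.375) = 32/27, h(1.8125) = 64/61, h(2.25) = 16/17, h(2.6875) = 64/75, h(3.125) = 32/41, h(3.5625) = 64/89.
Sum = Δt · [h(0.5) + h(0.9375) + h(1.375) + ...].
Sum ≈ 3.714.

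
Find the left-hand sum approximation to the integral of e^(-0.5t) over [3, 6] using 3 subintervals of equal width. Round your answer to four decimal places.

0.4406

Δt = (6 − 3)/3 = 1.
Left endpoints: 3, 4, 5.
f(3) ≈ 0.2231, f(4) ≈ 0.1353, f(5) ≈ 0.0821.
Sum = Δt · [f(3) + f(4) + f(5)].
Sum ≈ 0.4406.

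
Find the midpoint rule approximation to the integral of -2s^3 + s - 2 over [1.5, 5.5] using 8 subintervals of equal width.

Δs = (5.5 − 1.5)/8 = 0.5.
Midpoints: 1.75, 2.25, 2.75, 3.25, 3.75, 4.25, 4.75, 5.25.
f(1.75) = -10.96875, f(2.25) = -22.53125, f(2.75) = -40.84375, f(3.25) = -67.40625, f(3.75) = -103.71875, f(4.25) = -151.28125, f(4.75) = -211.59375, f(5.25) = -286.15625.
Sum = Δs · [f(1.75) + f(2.25) + f(2.75) + ...].
Sum = -447.25.

-447.25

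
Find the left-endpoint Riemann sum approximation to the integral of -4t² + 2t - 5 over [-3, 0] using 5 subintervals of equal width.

-73.32

Δt = (0 − (-3))/5 = 0.6.
Left endpoints: -3, -2.4, -1.8, -1.2, -0.6.
f(-3) = -47, f(-2.4) = -32.84, f(-1.8) = -21.56, f(-1.2) = -13.16, f(-0.6) = -7.64.
Sum = Δt · [f(-3) + f(-2.4) + f(-1.8) + f(-1.2) + f(-0.6)].
Sum = -73.32.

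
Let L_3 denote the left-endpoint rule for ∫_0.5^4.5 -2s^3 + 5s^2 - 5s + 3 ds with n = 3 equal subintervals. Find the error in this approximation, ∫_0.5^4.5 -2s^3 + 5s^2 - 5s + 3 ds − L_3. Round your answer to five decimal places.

-56.14815

Exact integral: ∫_0.5^4.5 f(s) ds ≈ -91.3333333.
L_3 ≈ -35.1851852.
Error ≈ -91.3333333 − (-35.1851852) ≈ -56.14815.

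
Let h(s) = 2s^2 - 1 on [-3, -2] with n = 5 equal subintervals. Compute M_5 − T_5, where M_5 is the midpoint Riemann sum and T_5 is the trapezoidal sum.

-0.02

M_5 = 11.66.
T_5 = 11.68.
M_5 − T_5 = -0.02.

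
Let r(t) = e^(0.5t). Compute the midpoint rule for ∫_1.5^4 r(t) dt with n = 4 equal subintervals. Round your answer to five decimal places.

Δt = (4 − 1.5)/4 = 0.625.
Midpoints: 1.8125, 2.4375, 3.0625, 3.6875.
r(1.8125) ≈ 2.47502, r(2.4375) ≈ 3.38296, r(3.0625) ≈ 4.62395, r(3.6875) ≈ 6.32019.
Sum = Δt · [r(1.8125) + r(2.4375) + r(3.0625) + r(3.6875)].
Sum ≈ 10.50133.

10.50133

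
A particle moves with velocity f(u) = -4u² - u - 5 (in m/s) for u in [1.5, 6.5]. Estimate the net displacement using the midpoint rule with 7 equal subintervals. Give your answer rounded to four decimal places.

-405.8163

Δu = (6.5 − 1.5)/7 = 5/7.
Midpoints: 13/7, 18/7, 23/7, 4, 33/7, 38/7, 43/7.
f(13/7) = -1012/49, f(18/7) = -1667/49, f(23/7) = -2522/49, f(4) = -73, f(33/7) = -4832/49, f(38/7) = -6287/49, f(43/7) = -7942/49.
Sum = Δu · [f(13/7) + f(18/7) + f(23/7) + ...].
Sum ≈ -405.8163.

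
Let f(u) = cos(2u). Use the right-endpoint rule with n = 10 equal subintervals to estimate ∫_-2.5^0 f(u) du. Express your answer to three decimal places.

-0.380

Δu = (0 − (-2.5))/10 = 0.25.
Right endpoints: -2.25, -2, -1.75, -1.5, -1.25, -1, -0.75, -0.5, -0.25, 0.
f(-2.25) ≈ -0.211, f(-2) ≈ -0.654, f(-1.75) ≈ -0.936, f(-1.5) ≈ -0.990, f(-1.25) ≈ -0.801, f(-1) ≈ -0.416, f(-0.75) ≈ 0.071, f(-0.5) ≈ 0.540, f(-0.25) ≈ 0.878, f(0) ≈ 1.000.
Sum = Δu · [f(-2.25) + f(-2) + f(-1.75) + ...].
Sum ≈ -0.380.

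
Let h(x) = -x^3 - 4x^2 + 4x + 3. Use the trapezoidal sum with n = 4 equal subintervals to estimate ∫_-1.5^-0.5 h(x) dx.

Δx = (-0.5 − (-1.5))/4 = 0.25.
h(-1.5) = -8.625, h(-1.25) = -6.296875, h(-1) = -4, h(-0.75) = -1.828125, h(-0.5) = 0.125.
T_4 = (Δx/2)·[h(x_0) + 2h(x_1) + 2h(x_2) + 2h(x_3) + h(x_4)].
Sum = -4.09375.

-4.09375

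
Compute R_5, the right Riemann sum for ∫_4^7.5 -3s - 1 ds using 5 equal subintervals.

-67.55

Δs = (7.5 − 4)/5 = 0.7.
Right endpoints: 4.7, 5.4, 6.1, 6.8, 7.5.
f(4.7) = -15.1, f(5.4) = -17.2, f(6.1) = -19.3, f(6.8) = -21.4, f(7.5) = -23.5.
Sum = Δs · [f(4.7) + f(5.4) + f(6.1) + f(6.8) + f(7.5)].
Sum = -67.55.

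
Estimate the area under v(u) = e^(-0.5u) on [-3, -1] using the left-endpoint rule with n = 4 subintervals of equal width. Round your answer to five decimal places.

6.40366

Δu = (-1 − (-3))/4 = 0.5.
Left endpoints: -3, -2.5, -2, -1.5.
v(-3) ≈ 4.48169, v(-2.5) ≈ 3.49034, v(-2) ≈ 2.71828, v(-1.5) ≈ 2.11700.
Sum = Δu · [v(-3) + v(-2.5) + v(-2) + v(-1.5)].
Sum ≈ 6.40366.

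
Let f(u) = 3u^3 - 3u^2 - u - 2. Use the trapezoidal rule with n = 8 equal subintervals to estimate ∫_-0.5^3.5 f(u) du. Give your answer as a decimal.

Δu = (3.5 − (-0.5))/8 = 0.5.
f(-0.5) = -2.625, f(0) = -2, f(0.5) = -2.875, f(1) = -3, f(1.5) = -0.125, f(2) = 8, f(2.5) = 23.625, f(3) = 49, f(3.5) = 86.375.
T_8 = (Δu/2)·[f(u_0) + 2f(u_1) + ... + 2f(u_{7}) + f(u_8)].
Sum = 57.25.

57.25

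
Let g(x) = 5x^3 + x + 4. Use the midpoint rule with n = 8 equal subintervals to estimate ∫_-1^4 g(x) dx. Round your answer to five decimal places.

Δx = (4 − (-1))/8 = 0.625.
Midpoints: -0.6875, -0.0625, 0.5625, 1.1875, 1.8125, 2.4375, 3.0625, 3.6875.
g(-0.6875) = 6913/4096, g(-0.0625) = 16123/4096, g(0.5625) = 22333/4096, g(1.1875) = 55543/4096, g(1.8125) = 145753/4096, g(2.4375) = 322963/4096, g(3.0625) = 617173/4096, g(3.6875) = 1058383/4096.
Sum = Δx · [g(-0.6875) + g(-0.0625) + g(0.5625) + ...].
Sum ≈ 342.58789.

342.58789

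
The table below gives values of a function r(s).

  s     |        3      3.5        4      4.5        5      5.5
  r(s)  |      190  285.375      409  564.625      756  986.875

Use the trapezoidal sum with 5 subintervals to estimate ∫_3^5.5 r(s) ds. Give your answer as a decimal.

Δs = 0.5.
T_5 = (0.5/2)·[190 + 2·285.375 + 2·409 + 2·564.625 + 2·756 + 986.875] = 1301.71875.

1301.71875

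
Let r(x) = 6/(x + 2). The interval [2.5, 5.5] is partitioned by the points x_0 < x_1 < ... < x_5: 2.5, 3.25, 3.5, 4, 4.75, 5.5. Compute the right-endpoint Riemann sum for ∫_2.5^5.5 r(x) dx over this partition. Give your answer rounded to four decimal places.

2.8965

Subinterval widths: 0.75, 0.25, 0.5, 0.75, 0.75.
Right endpoints: 3.25, 3.5, 4, 4.75, 5.5.
r(3.25) = 8/7, r(3.5) = 12/11, r(4) = 1, r(4.75) = 8/9, r(5.5) = 0.8.
Sum = Σ Δx_i · r(x_i).
Sum ≈ 2.8965.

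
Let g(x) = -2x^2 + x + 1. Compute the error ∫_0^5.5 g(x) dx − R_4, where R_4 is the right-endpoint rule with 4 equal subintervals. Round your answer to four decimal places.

Exact integral: ∫_0^5.5 g(x) dx ≈ -90.291667.
R_4 = -131.5703125.
Error ≈ -90.291667 − (-131.5703125) ≈ 41.2786.

41.2786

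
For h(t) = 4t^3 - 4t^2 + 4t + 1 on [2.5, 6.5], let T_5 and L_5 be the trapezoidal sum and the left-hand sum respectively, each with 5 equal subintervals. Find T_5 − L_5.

363.2

T_5 = 1498.
L_5 = 1134.8.
T_5 − L_5 = 363.2.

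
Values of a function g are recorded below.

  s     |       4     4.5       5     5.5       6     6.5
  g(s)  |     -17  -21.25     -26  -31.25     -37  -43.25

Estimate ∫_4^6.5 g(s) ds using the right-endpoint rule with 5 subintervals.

-79.375

Δs = 0.5.
Sum = 0.5·[(-21.25) + (-26) + (-31.25) + (-37) + (-43.25)] = -79.375.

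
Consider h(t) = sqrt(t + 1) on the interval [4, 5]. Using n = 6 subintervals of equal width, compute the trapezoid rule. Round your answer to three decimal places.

2.344

Δt = (5 − 4)/6 = 1/6.
h(4) ≈ 2.236, h(25/6) ≈ 2.273, h(13/3) ≈ 2.309, h(4.5) ≈ 2.345, h(14/3) ≈ 2.380, h(29/6) ≈ 2.415, h(5) ≈ 2.449.
T_6 = (Δt/2)·[h(t_0) + 2h(t_1) + ... + 2h(t_{5}) + h(t_6)].
Sum ≈ 2.344.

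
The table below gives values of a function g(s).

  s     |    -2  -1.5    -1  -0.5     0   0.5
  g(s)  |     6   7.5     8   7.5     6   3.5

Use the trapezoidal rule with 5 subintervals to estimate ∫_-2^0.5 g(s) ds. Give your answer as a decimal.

16.875

Δs = 0.5.
T_5 = (0.5/2)·[6 + 2·7.5 + 2·8 + 2·7.5 + 2·6 + 3.5] = 16.875.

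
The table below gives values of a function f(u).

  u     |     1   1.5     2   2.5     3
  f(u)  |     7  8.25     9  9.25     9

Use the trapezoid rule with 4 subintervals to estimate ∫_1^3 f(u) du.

Δu = 0.5.
T_4 = (0.5/2)·[7 + 2·8.25 + 2·9 + 2·9.25 + 9] = 17.25.

17.25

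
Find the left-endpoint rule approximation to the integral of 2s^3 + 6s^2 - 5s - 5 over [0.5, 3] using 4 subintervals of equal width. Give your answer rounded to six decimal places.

Δs = (3 − 0.5)/4 = 0.625.
Left endpoints: 0.5, 1.125, 1.75, 2.375.
f(0.5) = -5.75, f(1.125) = -0.18359375, f(1.75) = 15.34375, f(2.375) = 43.76171875.
Sum = Δs · [f(0.5) + f(1.125) + f(1.75) + f(2.375)].
Sum ≈ 33.232422.

33.232422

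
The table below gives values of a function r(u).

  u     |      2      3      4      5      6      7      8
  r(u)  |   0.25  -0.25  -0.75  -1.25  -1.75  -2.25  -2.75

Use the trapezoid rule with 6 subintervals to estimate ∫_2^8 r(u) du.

-7.5

Δu = 1.
T_6 = (1/2)·[0.25 + 2·(-0.25) + 2·(-0.75) + 2·(-1.25) + 2·(-1.75) + 2·(-2.25) + (-2.75)] = -7.5.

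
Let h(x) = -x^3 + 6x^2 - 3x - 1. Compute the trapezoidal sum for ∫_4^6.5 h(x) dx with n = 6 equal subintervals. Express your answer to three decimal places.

-3.596

Δx = (6.5 − 4)/6 = 5/12.
h(4) = 19, h(53/12) = 28747/1728, h(29/6) = 2539/216, h(5.25) = 3.921875, h(17/3) = -197/27, h(73/12) = -38593/1728, h(6.5) = -41.625.
T_6 = (Δx/2)·[h(x_0) + 2h(x_1) + ... + 2h(x_{5}) + h(x_6)].
Sum ≈ -3.596.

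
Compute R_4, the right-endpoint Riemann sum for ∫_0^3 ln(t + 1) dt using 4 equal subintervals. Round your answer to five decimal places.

Δt = (3 − 0)/4 = 0.75.
Right endpoints: 0.75, 1.5, 2.25, 3.
f(0.75) ≈ 0.55962, f(1.5) ≈ 0.91629, f(2.25) ≈ 1.17865, f(3) ≈ 1.38629.
Sum = Δt · [f(0.75) + f(1.5) + f(2.25) + f(3)].
Sum ≈ 3.03064.

3.03064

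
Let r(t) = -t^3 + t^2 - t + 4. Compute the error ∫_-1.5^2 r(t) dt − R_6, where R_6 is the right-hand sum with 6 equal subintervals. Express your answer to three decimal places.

Exact integral: ∫_-1.5^2 r(t) dt ≈ 14.18229.
R_6 ≈ 10.40379.
Error ≈ 14.18229 − 10.40379 ≈ 3.779.

3.779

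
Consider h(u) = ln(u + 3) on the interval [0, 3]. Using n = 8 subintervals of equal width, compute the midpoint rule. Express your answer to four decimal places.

Δu = (3 − 0)/8 = 0.375.
Midpoints: 0.1875, 0.5625, 0.9375, 1.3125, 1.6875, 2.0625, 2.4375, 2.8125.
h(0.1875) ≈ 1.1592, h(0.5625) ≈ 1.2705, h(0.9375) ≈ 1.3705, h(1.3125) ≈ 1.4615, h(1.6875) ≈ 1.5449, h(2.0625) ≈ 1.6219, h(2.4375) ≈ 1.6933, h(2.8125) ≈ 1.7600.
Sum = Δu · [h(0.1875) + h(0.5625) + h(0.9375) + ...].
Sum ≈ 4.4557.

4.4557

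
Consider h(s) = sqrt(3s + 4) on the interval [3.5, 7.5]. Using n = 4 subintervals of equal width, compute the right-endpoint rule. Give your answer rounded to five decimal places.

18.70649

Δs = (7.5 − 3.5)/4 = 1.
Right endpoints: 4.5, 5.5, 6.5, 7.5.
h(4.5) ≈ 4.18330, h(5.5) ≈ 4.52769, h(6.5) ≈ 4.84768, h(7.5) ≈ 5.14782.
Sum = Δs · [h(4.5) + h(5.5) + h(6.5) + h(7.5)].
Sum ≈ 18.70649.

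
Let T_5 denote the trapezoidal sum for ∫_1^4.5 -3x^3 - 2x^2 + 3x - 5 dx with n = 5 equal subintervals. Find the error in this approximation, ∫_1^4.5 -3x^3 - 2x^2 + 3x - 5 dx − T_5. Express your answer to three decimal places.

Exact integral: ∫_1^4.5 f(x) dx ≈ -355.50521.
T_5 = -363.15125.
Error ≈ -355.50521 − (-363.15125) ≈ 7.646.

7.646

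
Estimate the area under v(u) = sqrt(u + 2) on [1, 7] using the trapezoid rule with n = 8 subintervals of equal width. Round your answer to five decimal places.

Δu = (7 − 1)/8 = 0.75.
v(1) ≈ 1.73205, v(1.75) ≈ 1.93649, v(2.5) ≈ 2.12132, v(3.25) ≈ 2.29129, v(4) ≈ 2.44949, v(4.75) ≈ 2.59808, v(5.5) ≈ 2.73861, v(6.25) ≈ 2.87228, v(7) ≈ 3.00000.
T_8 = (Δu/2)·[v(u_0) + 2v(u_1) + ... + 2v(u_{7}) + v(u_8)].
Sum ≈ 14.53019.

14.53019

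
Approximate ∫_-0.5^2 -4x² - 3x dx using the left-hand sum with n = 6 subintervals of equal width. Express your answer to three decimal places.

Δx = (2 − (-0.5))/6 = 5/12.
Left endpoints: -0.5, -1/12, 1/3, 0.75, 7/6, 19/12.
f(-0.5) = 0.5, f(-1/12) = 2/9, f(1/3) = -13/9, f(0.75) = -4.5, f(7/6) = -161/18, f(19/12) = -133/9.
Sum = Δx · [f(-0.5) + f(-1/12) + f(1/3) + ...].
Sum ≈ -12.060.

-12.060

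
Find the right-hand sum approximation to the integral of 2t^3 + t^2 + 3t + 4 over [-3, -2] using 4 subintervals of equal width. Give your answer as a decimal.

-25.3125

Δt = (-2 − (-3))/4 = 0.25.
Right endpoints: -2.75, -2.5, -2.25, -2.
f(-2.75) = -38.28125, f(-2.5) = -28.5, f(-2.25) = -20.46875, f(-2) = -14.
Sum = Δt · [f(-2.75) + f(-2.5) + f(-2.25) + f(-2)].
Sum = -25.3125.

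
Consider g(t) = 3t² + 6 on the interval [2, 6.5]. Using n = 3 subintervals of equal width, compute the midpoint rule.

291.09375

Δt = (6.5 − 2)/3 = 1.5.
Midpoints: 2.75, 4.25, 5.75.
g(2.75) = 28.6875, g(4.25) = 60.1875, g(5.75) = 105.1875.
Sum = Δt · [g(2.75) + g(4.25) + g(5.75)].
Sum = 291.09375.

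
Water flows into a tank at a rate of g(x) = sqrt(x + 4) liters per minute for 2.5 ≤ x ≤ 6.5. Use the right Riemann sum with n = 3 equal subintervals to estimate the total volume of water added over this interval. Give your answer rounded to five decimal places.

Δx = (6.5 − 2.5)/3 = 4/3.
Right endpoints: 23/6, 31/6, 6.5.
g(23/6) ≈ 2.79881, g(31/6) ≈ 3.02765, g(6.5) ≈ 3.24037.
Sum = Δx · [g(23/6) + g(31/6) + g(6.5)].
Sum ≈ 12.08911.

12.08911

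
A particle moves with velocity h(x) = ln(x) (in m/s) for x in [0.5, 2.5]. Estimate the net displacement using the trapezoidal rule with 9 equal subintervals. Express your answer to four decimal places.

Δx = (2.5 − 0.5)/9 = 2/9.
h(0.5) ≈ -0.6931, h(13/18) ≈ -0.3254, h(17/18) ≈ -0.0572, h(7/6) ≈ 0.1542, h(25/18) ≈ 0.3285, h(29/18) ≈ 0.4769, h(11/6) ≈ 0.6061, h(37/18) ≈ 0.7205, h(41/18) ≈ 0.8232, h(2.5) ≈ 0.9163.
T_9 = (Δx/2)·[h(x_0) + 2h(x_1) + ... + 2h(x_{8}) + h(x_9)].
Sum ≈ 0.6308.

0.6308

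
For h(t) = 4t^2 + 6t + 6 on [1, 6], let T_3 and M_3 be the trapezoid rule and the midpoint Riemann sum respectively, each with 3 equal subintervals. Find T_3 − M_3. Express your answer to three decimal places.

T_3 ≈ 430.92593.
M_3 ≈ 417.03704.
T_3 − M_3 ≈ 13.889.

13.889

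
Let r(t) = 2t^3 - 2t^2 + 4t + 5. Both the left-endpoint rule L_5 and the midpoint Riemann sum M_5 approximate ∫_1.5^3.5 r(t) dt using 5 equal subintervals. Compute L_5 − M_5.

L_5 = 63.46.
M_5 = 75.82.
L_5 − M_5 = -12.36.

-12.36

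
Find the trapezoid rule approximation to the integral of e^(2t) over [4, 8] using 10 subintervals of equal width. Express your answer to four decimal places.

Δt = (8 − 4)/10 = 0.4.
f(4) ≈ 2980.9580, f(4.4) ≈ 6634.2440, f(4.8) ≈ 14764.7816, f(5.2) ≈ 32859.6257, f(5.6) ≈ 73130.4418, f(6) ≈ 162754.7914, f(6.4) ≈ 362217.4496, f(6.8) ≈ 806129.7591, f(7.2) ≈ 1794074.7726, f(7.6) ≈ 3992786.8352, f(8) ≈ 8886110.5205.
T_10 = (Δt/2)·[f(t_0) + 2f(t_1) + ... + 2f(t_{9}) + f(t_10)].
Sum ≈ 4675959.3761.

4675959.3761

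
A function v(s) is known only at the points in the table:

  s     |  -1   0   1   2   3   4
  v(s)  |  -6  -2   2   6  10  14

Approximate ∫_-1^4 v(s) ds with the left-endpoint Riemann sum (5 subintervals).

10

Δs = 1.
Sum = 1·[(-6) + (-2) + 2 + 6 + 10] = 10.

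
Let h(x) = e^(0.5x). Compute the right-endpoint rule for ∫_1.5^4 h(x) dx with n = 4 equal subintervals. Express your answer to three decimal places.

12.277

Δx = (4 − 1.5)/4 = 0.625.
Right endpoints: 2.125, 2.75, 3.375, 4.
h(2.125) ≈ 2.894, h(2.75) ≈ 3.955, h(3.375) ≈ 5.406, h(4) ≈ 7.389.
Sum = Δx · [h(2.125) + h(2.75) + h(3.375) + h(4)].
Sum ≈ 12.277.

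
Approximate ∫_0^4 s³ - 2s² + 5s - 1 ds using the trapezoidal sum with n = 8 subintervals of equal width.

58

Δs = (4 − 0)/8 = 0.5.
f(0) = -1, f(0.5) = 1.125, f(1) = 3, f(1.5) = 5.375, f(2) = 9, f(2.5) = 14.625, f(3) = 23, f(3.5) = 34.875, f(4) = 51.
T_8 = (Δs/2)·[f(s_0) + 2f(s_1) + ... + 2f(s_{7}) + f(s_8)].
Sum = 58.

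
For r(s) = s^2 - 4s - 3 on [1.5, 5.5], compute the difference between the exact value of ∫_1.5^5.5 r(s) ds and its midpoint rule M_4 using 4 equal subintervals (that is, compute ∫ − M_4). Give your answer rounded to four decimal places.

0.3333

Exact integral: ∫_1.5^5.5 r(s) ds ≈ -13.666667.
M_4 = -14.
Error ≈ -13.666667 − (-14) ≈ 0.3333.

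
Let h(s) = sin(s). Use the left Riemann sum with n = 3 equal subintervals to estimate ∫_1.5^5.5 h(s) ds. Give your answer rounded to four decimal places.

0.5949

Δs = (5.5 − 1.5)/3 = 4/3.
Left endpoints: 1.5, 17/6, 25/6.
h(1.5) ≈ 0.9975, h(17/6) ≈ 0.3034, h(25/6) ≈ -0.8548.
Sum = Δs · [h(1.5) + h(17/6) + h(25/6)].
Sum ≈ 0.5949.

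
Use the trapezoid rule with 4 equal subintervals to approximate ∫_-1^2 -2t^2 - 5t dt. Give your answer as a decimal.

Δt = (2 − (-1))/4 = 0.75.
f(-1) = 3, f(-0.25) = 1.125, f(0.5) = -3, f(1.25) = -9.375, f(2) = -18.
T_4 = (Δt/2)·[f(t_0) + 2f(t_1) + 2f(t_2) + 2f(t_3) + f(t_4)].
Sum = -14.0625.

-14.0625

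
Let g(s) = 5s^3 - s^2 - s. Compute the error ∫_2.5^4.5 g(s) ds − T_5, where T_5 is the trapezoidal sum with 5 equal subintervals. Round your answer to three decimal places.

Exact integral: ∫_2.5^4.5 g(s) ds ≈ 431.58333.
T_5 = 434.33.
Error ≈ 431.58333 − 434.33 ≈ -2.747.

-2.747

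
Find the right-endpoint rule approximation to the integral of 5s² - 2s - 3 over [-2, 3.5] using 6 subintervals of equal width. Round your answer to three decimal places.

77.758

Δs = (3.5 − (-2))/6 = 11/12.
Right endpoints: -13/12, -1/6, 0.75, 5/3, 31/12, 3.5.
f(-13/12) = 725/144, f(-1/6) = -91/36, f(0.75) = -1.6875, f(5/3) = 68/9, f(31/12) = 3629/144, f(3.5) = 51.25.
Sum = Δs · [f(-13/12) + f(-1/6) + f(0.75) + ...].
Sum ≈ 77.758.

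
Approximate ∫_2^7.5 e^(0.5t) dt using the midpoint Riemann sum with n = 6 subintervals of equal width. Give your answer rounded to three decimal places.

Δt = (7.5 − 2)/6 = 11/12.
Midpoints: 59/24, 3.375, 103/24, 125/24, 6.125, 169/24.
f(59/24) ≈ 3.418, f(3.375) ≈ 5.406, f(103/24) ≈ 8.549, f(125/24) ≈ 13.520, f(6.125) ≈ 21.381, f(169/24) ≈ 33.813.
Sum = Δt · [f(59/24) + f(3.375) + f(103/24) + ...].
Sum ≈ 78.913.

78.913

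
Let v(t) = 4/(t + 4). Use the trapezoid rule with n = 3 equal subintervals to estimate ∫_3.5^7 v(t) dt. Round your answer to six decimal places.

Δt = (7 − 3.5)/3 = 7/6.
v(3.5) = 8/15, v(14/3) = 6/13, v(35/6) = 24/59, v(7) = 4/11.
T_3 = (Δt/2)·[v(t_0) + 2v(t_1) + 2v(t_2) + v(t_3)].
Sum ≈ 1.536270.

1.536270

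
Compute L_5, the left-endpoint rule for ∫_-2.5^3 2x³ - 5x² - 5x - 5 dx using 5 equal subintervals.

Δx = (3 − (-2.5))/5 = 1.1.
Left endpoints: -2.5, -1.4, -0.3, 0.8, 1.9.
f(-2.5) = -55, f(-1.4) = -13.288, f(-0.3) = -4.004, f(0.8) = -11.176, f(1.9) = -18.832.
Sum = Δx · [f(-2.5) + f(-1.4) + f(-0.3) + f(0.8) + f(1.9)].
Sum = -112.53.

-112.53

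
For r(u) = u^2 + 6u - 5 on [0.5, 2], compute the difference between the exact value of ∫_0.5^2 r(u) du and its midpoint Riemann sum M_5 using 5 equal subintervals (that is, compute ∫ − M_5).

Exact integral: ∫_0.5^2 r(u) du = 6.375.
M_5 = 6.36375.
Error = 6.375 − 6.36375 = 0.01125.

0.01125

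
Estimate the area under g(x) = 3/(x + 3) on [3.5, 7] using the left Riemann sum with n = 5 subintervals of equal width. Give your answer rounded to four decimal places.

Δx = (7 − 3.5)/5 = 0.7.
Left endpoints: 3.5, 4.2, 4.9, 5.6, 6.3.
g(3.5) = 6/13, g(4.2) = 5/12, g(4.9) = 30/79, g(5.6) = 15/43, g(6.3) = 10/31.
Sum = Δx · [g(3.5) + g(4.2) + g(4.9) + g(5.6) + g(6.3)].
Sum ≈ 1.3506.

1.3506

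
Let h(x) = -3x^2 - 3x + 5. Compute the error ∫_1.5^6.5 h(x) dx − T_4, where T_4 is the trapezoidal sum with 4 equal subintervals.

Exact integral: ∫_1.5^6.5 h(x) dx = -306.25.
T_4 = -310.15625.
Error = -306.25 − (-310.15625) = 3.90625.

3.90625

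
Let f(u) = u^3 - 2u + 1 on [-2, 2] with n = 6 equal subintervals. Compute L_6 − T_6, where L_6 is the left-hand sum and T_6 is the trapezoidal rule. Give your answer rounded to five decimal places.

L_6 ≈ 1.3333333.
T_6 = 4.
L_6 − T_6 ≈ -2.66667.

-2.66667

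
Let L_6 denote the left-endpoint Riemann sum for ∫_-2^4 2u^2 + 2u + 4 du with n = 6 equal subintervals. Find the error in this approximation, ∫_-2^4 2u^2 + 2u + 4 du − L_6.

16

Exact integral: ∫_-2^4 f(u) du = 84.
L_6 = 68.
Error = 84 − 68 = 16.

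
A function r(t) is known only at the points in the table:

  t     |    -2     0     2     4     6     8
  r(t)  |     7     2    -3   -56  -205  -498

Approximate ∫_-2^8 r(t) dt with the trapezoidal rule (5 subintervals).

-1015

Δt = 2.
T_5 = (2/2)·[7 + 2·2 + 2·(-3) + 2·(-56) + 2·(-205) + (-498)] = -1015.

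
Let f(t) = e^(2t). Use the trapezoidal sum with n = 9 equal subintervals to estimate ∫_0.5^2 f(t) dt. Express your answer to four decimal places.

26.1797

Δt = (2 − 0.5)/9 = 1/6.
f(0.5) ≈ 2.7183, f(2/3) ≈ 3.7937, f(5/6) ≈ 5.2945, f(1) ≈ 7.3891, f(7/6) ≈ 10.3123, f(4/3) ≈ 14.3919, f(1.5) ≈ 20.0855, f(5/3) ≈ 28.0316, f(11/6) ≈ 39.1213, f(2) ≈ 54.5982.
T_9 = (Δt/2)·[f(t_0) + 2f(t_1) + ... + 2f(t_{8}) + f(t_9)].
Sum ≈ 26.1797.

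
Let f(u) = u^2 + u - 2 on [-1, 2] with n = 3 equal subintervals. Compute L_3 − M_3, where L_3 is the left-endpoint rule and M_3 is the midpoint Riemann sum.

-2.25

L_3 = -4.
M_3 = -1.75.
L_3 − M_3 = -2.25.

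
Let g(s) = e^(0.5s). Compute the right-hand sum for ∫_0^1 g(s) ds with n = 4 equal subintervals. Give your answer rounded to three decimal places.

Δs = (1 − 0)/4 = 0.25.
Right endpoints: 0.25, 0.5, 0.75, 1.
g(0.25) ≈ 1.133, g(0.5) ≈ 1.284, g(0.75) ≈ 1.455, g(1) ≈ 1.649.
Sum = Δs · [g(0.25) + g(0.5) + g(0.75) + g(1)].
Sum ≈ 1.380.

1.380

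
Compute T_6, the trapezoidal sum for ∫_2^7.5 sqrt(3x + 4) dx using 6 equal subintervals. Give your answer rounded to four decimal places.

23.2748

Δx = (7.5 − 2)/6 = 11/12.
f(2) ≈ 3.1623, f(35/12) ≈ 3.5707, f(23/6) ≈ 3.9370, f(4.75) ≈ 4.2720, f(17/3) ≈ 4.5826, f(79/12) ≈ 4.8734, f(7.5) ≈ 5.1478.
T_6 = (Δx/2)·[f(x_0) + 2f(x_1) + ... + 2f(x_{5}) + f(x_6)].
Sum ≈ 23.2748.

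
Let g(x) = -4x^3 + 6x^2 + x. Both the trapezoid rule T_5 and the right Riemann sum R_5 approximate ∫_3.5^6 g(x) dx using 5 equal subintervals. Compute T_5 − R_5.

136.875

T_5 = -793.125.
R_5 = -930.
T_5 − R_5 = 136.875.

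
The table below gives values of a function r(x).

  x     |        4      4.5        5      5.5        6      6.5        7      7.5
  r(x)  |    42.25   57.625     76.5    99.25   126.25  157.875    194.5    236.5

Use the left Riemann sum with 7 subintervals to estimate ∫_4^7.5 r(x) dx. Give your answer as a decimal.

Δx = 0.5.
Sum = 0.5·[42.25 + 57.625 + 76.5 + 99.25 + 126.25 + 157.875 + 194.5] = 377.125.

377.125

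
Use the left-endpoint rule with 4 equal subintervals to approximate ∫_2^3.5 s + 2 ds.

6.84375

Δs = (3.5 − 2)/4 = 0.375.
Left endpoints: 2, 2.375, 2.75, 3.125.
f(2) = 4, f(2.375) = 4.375, f(2.75) = 4.75, f(3.125) = 5.125.
Sum = Δs · [f(2) + f(2.375) + f(2.75) + f(3.125)].
Sum = 6.84375.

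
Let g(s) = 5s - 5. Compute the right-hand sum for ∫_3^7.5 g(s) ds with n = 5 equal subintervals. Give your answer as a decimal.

Δs = (7.5 − 3)/5 = 0.9.
Right endpoints: 3.9, 4.8, 5.7, 6.6, 7.5.
g(3.9) = 14.5, g(4.8) = 19, g(5.7) = 23.5, g(6.6) = 28, g(7.5) = 32.5.
Sum = Δs · [g(3.9) + g(4.8) + g(5.7) + g(6.6) + g(7.5)].
Sum = 105.75.

105.75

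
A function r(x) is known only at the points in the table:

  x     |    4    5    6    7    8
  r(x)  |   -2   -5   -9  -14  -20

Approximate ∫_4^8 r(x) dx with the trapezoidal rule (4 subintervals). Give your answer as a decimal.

Δx = 1.
T_4 = (1/2)·[(-2) + 2·(-5) + 2·(-9) + 2·(-14) + (-20)] = -39.

-39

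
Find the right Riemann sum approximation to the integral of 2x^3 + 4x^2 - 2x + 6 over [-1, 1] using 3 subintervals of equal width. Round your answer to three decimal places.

15.259

Δx = (1 − (-1))/3 = 2/3.
Right endpoints: -1/3, 1/3, 1.
f(-1/3) = 190/27, f(1/3) = 158/27, f(1) = 10.
Sum = Δx · [f(-1/3) + f(1/3) + f(1)].
Sum ≈ 15.259.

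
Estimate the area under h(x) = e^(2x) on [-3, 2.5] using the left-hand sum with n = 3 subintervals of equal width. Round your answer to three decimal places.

7.137

Δx = (2.5 − (-3))/3 = 11/6.
Left endpoints: -3, -7/6, 2/3.
h(-3) ≈ 0.002, h(-7/6) ≈ 0.097, h(2/3) ≈ 3.794.
Sum = Δx · [h(-3) + h(-7/6) + h(2/3)].
Sum ≈ 7.137.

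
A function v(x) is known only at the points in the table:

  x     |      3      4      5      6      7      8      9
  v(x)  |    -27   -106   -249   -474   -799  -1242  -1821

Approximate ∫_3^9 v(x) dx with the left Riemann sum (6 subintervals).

-2897

Δx = 1.
Sum = 1·[(-27) + (-106) + (-249) + (-474) + (-799) + (-1242)] = -2897.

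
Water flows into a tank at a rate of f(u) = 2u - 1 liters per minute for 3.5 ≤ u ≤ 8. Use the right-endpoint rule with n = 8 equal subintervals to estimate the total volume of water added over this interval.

49.78125

Δu = (8 − 3.5)/8 = 0.5625.
Right endpoints: 4.0625, 4.625, 5.1875, 5.75, 6.3125, 6.875, 7.4375, 8.
f(4.0625) = 7.125, f(4.625) = 8.25, f(5.1875) = 9.375, f(5.75) = 10.5, f(6.3125) = 11.625, f(6.875) = 12.75, f(7.4375) = 13.875, f(8) = 15.
Sum = Δu · [f(4.0625) + f(4.625) + f(5.1875) + ...].
Sum = 49.78125.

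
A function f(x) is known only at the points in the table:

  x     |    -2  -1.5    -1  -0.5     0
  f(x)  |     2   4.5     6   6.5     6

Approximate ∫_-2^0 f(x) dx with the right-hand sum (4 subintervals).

Δx = 0.5.
Sum = 0.5·[4.5 + 6 + 6.5 + 6] = 11.5.

11.5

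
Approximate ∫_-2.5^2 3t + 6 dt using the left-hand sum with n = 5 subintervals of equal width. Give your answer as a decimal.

17.55

Δt = (2 − (-2.5))/5 = 0.9.
Left endpoints: -2.5, -1.6, -0.7, 0.2, 1.1.
f(-2.5) = -1.5, f(-1.6) = 1.2, f(-0.7) = 3.9, f(0.2) = 6.6, f(1.1) = 9.3.
Sum = Δt · [f(-2.5) + f(-1.6) + f(-0.7) + f(0.2) + f(1.1)].
Sum = 17.55.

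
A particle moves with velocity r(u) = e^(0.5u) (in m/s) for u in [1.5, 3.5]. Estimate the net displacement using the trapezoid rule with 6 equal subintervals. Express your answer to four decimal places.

7.2920

Δu = (3.5 − 1.5)/6 = 1/3.
r(1.5) ≈ 2.1170, r(11/6) ≈ 2.5009, r(13/6) ≈ 2.9545, r(2.5) ≈ 3.4903, r(17/6) ≈ 4.1234, r(19/6) ≈ 4.8712, r(3.5) ≈ 5.7546.
T_6 = (Δu/2)·[r(u_0) + 2r(u_1) + ... + 2r(u_{5}) + r(u_6)].
Sum ≈ 7.2920.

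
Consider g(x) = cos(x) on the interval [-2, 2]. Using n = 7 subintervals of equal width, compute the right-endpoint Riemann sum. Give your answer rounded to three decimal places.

Δx = (2 − (-2))/7 = 4/7.
Right endpoints: -10/7, -6/7, -2/7, 2/7, 6/7, 10/7, 2.
g(-10/7) ≈ 0.142, g(-6/7) ≈ 0.655, g(-2/7) ≈ 0.959, g(2/7) ≈ 0.959, g(6/7) ≈ 0.655, g(10/7) ≈ 0.142, g(2) ≈ -0.416.
Sum = Δx · [g(-10/7) + g(-6/7) + g(-2/7) + ...].
Sum ≈ 1.769.

1.769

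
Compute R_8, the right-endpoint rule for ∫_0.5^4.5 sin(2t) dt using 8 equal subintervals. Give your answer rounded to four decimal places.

0.5569

Δt = (4.5 − 0.5)/8 = 0.5.
Right endpoints: 1, 1.5, 2, 2.5, 3, 3.5, 4, 4.5.
f(1) ≈ 0.9093, f(1.5) ≈ 0.1411, f(2) ≈ -0.7568, f(2.5) ≈ -0.9589, f(3) ≈ -0.2794, f(3.5) ≈ 0.6570, f(4) ≈ 0.9894, f(4.5) ≈ 0.4121.
Sum = Δt · [f(1) + f(1.5) + f(2) + ...].
Sum ≈ 0.5569.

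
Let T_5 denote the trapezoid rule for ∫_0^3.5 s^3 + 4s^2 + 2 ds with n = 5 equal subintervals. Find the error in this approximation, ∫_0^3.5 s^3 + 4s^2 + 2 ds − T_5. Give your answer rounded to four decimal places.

-2.6440

Exact integral: ∫_0^3.5 f(s) ds ≈ 101.682292.
T_5 = 104.32625.
Error ≈ 101.682292 − 104.32625 ≈ -2.6440.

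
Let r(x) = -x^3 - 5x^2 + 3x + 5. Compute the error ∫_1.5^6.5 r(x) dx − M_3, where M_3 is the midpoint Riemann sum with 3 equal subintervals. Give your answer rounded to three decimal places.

-19.676

Exact integral: ∫_1.5^6.5 r(x) dx ≈ -812.08333.
M_3 ≈ -792.40741.
Error ≈ -812.08333 − (-792.40741) ≈ -19.676.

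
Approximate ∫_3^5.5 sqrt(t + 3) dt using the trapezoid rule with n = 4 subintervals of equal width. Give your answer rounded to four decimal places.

6.7220

Δt = (5.5 − 3)/4 = 0.625.
f(3) ≈ 2.4495, f(3.625) ≈ 2.5739, f(4.25) ≈ 2.6926, f(4.875) ≈ 2.8062, f(5.5) ≈ 2.9155.
T_4 = (Δt/2)·[f(t_0) + 2f(t_1) + 2f(t_2) + 2f(t_3) + f(t_4)].
Sum ≈ 6.7220.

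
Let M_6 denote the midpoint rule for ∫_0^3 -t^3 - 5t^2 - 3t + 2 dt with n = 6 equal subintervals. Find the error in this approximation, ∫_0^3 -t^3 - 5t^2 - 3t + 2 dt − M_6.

Exact integral: ∫_0^3 f(t) dt = -72.75.
M_6 = -72.15625.
Error = -72.75 − (-72.15625) = -0.59375.

-0.59375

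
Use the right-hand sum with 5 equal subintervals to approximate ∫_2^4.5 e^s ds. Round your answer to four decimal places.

104.9994

Δs = (4.5 − 2)/5 = 0.5.
Right endpoints: 2.5, 3, 3.5, 4, 4.5.
f(2.5) ≈ 12.1825, f(3) ≈ 20.0855, f(3.5) ≈ 33.1155, f(4) ≈ 54.5982, f(4.5) ≈ 90.0171.
Sum = Δs · [f(2.5) + f(3) + f(3.5) + f(4) + f(4.5)].
Sum ≈ 104.9994.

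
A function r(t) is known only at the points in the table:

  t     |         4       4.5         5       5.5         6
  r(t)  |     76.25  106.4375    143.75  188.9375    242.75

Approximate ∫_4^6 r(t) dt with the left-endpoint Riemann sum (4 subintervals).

Δt = 0.5.
Sum = 0.5·[76.25 + 106.4375 + 143.75 + 188.9375] = 257.6875.

257.6875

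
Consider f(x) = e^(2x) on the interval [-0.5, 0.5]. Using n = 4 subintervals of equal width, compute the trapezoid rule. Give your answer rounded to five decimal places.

1.19958

Δx = (0.5 − (-0.5))/4 = 0.25.
f(-0.5) ≈ 0.36788, f(-0.25) ≈ 0.60653, f(0) ≈ 1.00000, f(0.25) ≈ 1.64872, f(0.5) ≈ 2.71828.
T_4 = (Δx/2)·[f(x_0) + 2f(x_1) + 2f(x_2) + 2f(x_3) + f(x_4)].
Sum ≈ 1.19958.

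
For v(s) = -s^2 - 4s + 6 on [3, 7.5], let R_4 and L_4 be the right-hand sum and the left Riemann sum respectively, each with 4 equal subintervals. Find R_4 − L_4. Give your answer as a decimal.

-73.40625

R_4 = -236.77734375.
L_4 = -163.37109375.
R_4 − L_4 = -73.40625.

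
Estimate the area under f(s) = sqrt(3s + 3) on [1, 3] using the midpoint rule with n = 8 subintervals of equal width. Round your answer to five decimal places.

Δs = (3 − 1)/8 = 0.25.
Midpoints: 1.125, 1.375, 1.625, 1.875, 2.125, 2.375, 2.625, 2.875.
f(1.125) ≈ 2.52488, f(1.375) ≈ 2.66927, f(1.625) ≈ 2.80624, f(1.875) ≈ 2.93684, f(2.125) ≈ 3.06186, f(2.375) ≈ 3.18198, f(2.625) ≈ 3.29773, f(2.875) ≈ 3.40955.
Sum = Δs · [f(1.125) + f(1.375) + f(1.625) + ...].
Sum ≈ 5.97208.

5.97208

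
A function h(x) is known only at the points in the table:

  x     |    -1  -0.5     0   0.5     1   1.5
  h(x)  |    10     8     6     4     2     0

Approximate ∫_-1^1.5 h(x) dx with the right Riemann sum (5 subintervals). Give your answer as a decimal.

10

Δx = 0.5.
Sum = 0.5·[8 + 6 + 4 + 2 + 0] = 10.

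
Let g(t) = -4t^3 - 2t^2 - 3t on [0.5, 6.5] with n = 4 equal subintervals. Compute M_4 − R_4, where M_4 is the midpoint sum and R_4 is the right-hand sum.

1048.5

M_4 = -1981.5.
R_4 = -3030.
M_4 − R_4 = 1048.5.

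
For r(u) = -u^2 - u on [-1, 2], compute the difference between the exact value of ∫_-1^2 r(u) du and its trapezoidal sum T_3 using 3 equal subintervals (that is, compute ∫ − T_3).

Exact integral: ∫_-1^2 r(u) du = -4.5.
T_3 = -5.
Error = -4.5 − (-5) = 0.5.

0.5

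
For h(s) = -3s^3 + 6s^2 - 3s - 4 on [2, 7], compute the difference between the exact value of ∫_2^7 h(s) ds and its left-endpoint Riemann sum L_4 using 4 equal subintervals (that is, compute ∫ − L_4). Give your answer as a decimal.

Exact integral: ∫_2^7 h(s) ds = -1206.25.
L_4 = -782.421875.
Error = -1206.25 − (-782.421875) = -423.828125.

-423.828125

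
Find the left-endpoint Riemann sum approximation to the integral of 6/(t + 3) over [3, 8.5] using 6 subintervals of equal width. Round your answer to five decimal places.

Δt = (8.5 − 3)/6 = 11/12.
Left endpoints: 3, 47/12, 29/6, 5.75, 20/3, 91/12.
f(3) = 1, f(47/12) = 72/83, f(29/6) = 36/47, f(5.75) = 24/35, f(20/3) = 18/29, f(91/12) = 72/127.
Sum = Δt · [f(3) + f(47/12) + f(29/6) + ...].
Sum ≈ 4.13120.

4.13120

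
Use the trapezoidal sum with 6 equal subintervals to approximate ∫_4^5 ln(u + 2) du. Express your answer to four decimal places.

Δu = (5 − 4)/6 = 1/6.
f(4) ≈ 1.7918, f(25/6) ≈ 1.8192, f(13/3) ≈ 1.8458, f(4.5) ≈ 1.8718, f(14/3) ≈ 1.8971, f(29/6) ≈ 1.9218, f(5) ≈ 1.9459.
T_6 = (Δu/2)·[f(u_0) + 2f(u_1) + ... + 2f(u_{5}) + f(u_6)].
Sum ≈ 1.8708.

1.8708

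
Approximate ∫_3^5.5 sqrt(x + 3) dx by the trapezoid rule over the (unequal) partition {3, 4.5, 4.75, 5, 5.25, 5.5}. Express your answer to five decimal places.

6.71899

Subinterval widths: 1.5, 0.25, 0.25, 0.25, 0.25.
f(3) ≈ 2.44949, f(4.5) ≈ 2.73861, f(4.75) ≈ 2.78388, f(5) ≈ 2.82843, f(5.25) ≈ 2.87228, f(5.5) ≈ 2.91548.
On each subinterval the trapezoid contributes (Δx_i/2)·[f(x_{i-1}) + f(x_i)].
Sum ≈ 6.71899.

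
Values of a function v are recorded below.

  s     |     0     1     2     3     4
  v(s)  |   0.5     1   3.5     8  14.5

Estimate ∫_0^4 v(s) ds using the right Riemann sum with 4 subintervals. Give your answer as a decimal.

27

Δs = 1.
Sum = 1·[1 + 3.5 + 8 + 14.5] = 27.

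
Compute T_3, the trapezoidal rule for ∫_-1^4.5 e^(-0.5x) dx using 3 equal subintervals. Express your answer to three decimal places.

Δx = (4.5 − (-1))/3 = 11/6.
f(-1) ≈ 1.649, f(5/6) ≈ 0.659, f(8/3) ≈ 0.264, f(4.5) ≈ 0.105.
T_3 = (Δx/2)·[f(x_0) + 2f(x_1) + 2f(x_2) + f(x_3)].
Sum ≈ 3.300.

3.300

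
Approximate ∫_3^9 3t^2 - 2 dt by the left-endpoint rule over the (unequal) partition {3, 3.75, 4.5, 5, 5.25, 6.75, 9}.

520.59375

Subinterval widths: 0.75, 0.75, 0.5, 0.25, 1.5, 2.25.
Left endpoints: 3, 3.75, 4.5, 5, 5.25, 6.75.
f(3) = 25, f(3.75) = 40.1875, f(4.5) = 58.75, f(5) = 73, f(5.25) = 80.6875, f(6.75) = 134.6875.
Sum = Σ Δt_i · f(t_i).
Sum = 520.59375.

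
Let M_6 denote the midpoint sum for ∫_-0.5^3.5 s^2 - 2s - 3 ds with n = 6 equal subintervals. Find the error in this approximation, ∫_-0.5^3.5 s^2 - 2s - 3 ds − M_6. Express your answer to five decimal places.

Exact integral: ∫_-0.5^3.5 f(s) ds ≈ -9.6666667.
M_6 ≈ -9.8148148.
Error ≈ -9.6666667 − (-9.8148148) ≈ 0.14815.

0.14815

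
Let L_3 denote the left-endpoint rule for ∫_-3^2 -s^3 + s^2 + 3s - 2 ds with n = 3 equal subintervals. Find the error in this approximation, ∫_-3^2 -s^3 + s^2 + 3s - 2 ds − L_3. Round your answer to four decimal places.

Exact integral: ∫_-3^2 f(s) ds ≈ 10.416667.
L_3 ≈ 37.037037.
Error ≈ 10.416667 − 37.037037 ≈ -26.6204.

-26.6204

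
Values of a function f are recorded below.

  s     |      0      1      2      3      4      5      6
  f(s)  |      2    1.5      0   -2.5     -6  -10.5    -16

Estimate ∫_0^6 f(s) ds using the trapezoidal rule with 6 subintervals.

Δs = 1.
T_6 = (1/2)·[2 + 2·1.5 + 2·0 + 2·(-2.5) + 2·(-6) + 2·(-10.5) + (-16)] = -24.5.

-24.5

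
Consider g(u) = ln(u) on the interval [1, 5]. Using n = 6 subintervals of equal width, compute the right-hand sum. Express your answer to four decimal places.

Δu = (5 − 1)/6 = 2/3.
Right endpoints: 5/3, 7/3, 3, 11/3, 13/3, 5.
g(5/3) ≈ 0.5108, g(7/3) ≈ 0.8473, g(3) ≈ 1.0986, g(11/3) ≈ 1.2993, g(13/3) ≈ 1.4663, g(5) ≈ 1.6094.
Sum = Δu · [g(5/3) + g(7/3) + g(3) + ...].
Sum ≈ 4.5545.

4.5545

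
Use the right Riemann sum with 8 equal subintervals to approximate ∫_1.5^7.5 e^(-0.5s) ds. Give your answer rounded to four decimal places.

Δs = (7.5 − 1.5)/8 = 0.75.
Right endpoints: 2.25, 3, 3.75, 4.5, 5.25, 6, 6.75, 7.5.
f(2.25) ≈ 0.3247, f(3) ≈ 0.2231, f(3.75) ≈ 0.1534, f(4.5) ≈ 0.1054, f(5.25) ≈ 0.0724, f(6) ≈ 0.0498, f(6.75) ≈ 0.0342, f(7.5) ≈ 0.0235.
Sum = Δs · [f(2.25) + f(3) + f(3.75) + ...].
Sum ≈ 0.7399.

0.7399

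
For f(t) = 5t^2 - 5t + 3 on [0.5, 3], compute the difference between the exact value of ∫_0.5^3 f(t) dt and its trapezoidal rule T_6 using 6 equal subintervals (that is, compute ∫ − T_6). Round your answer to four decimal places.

-0.3617

Exact integral: ∫_0.5^3 f(t) dt ≈ 30.416667.
T_6 ≈ 30.778356.
Error ≈ 30.416667 − 30.778356 ≈ -0.3617.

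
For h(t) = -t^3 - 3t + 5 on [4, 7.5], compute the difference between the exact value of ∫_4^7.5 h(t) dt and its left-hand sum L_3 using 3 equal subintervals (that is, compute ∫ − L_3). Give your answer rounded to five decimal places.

-201.18924

Exact integral: ∫_4^7.5 h(t) dt = -769.890625.
L_3 ≈ -568.7013889.
Error ≈ -769.890625 − (-568.7013889) ≈ -201.18924.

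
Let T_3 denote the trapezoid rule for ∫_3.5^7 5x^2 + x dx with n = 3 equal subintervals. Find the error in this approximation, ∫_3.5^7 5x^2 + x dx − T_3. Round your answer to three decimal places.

Exact integral: ∫_3.5^7 f(x) dx ≈ 518.58333.
T_3 ≈ 522.55324.
Error ≈ 518.58333 − 522.55324 ≈ -3.970.

-3.970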